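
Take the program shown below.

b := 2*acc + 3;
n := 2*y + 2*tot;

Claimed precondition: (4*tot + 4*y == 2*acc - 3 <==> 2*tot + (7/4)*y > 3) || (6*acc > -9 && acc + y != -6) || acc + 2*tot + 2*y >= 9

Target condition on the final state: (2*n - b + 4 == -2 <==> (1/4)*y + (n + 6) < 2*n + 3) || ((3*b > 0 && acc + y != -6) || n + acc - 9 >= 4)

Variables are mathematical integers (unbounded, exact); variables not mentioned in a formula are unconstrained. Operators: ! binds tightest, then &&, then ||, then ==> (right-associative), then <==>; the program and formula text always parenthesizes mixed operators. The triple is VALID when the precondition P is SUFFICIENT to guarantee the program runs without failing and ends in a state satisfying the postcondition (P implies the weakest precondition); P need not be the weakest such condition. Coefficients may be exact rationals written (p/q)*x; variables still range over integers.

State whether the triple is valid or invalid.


Working backward. After the program, the postcondition (2*n - b + 4 == -2 <==> (1/4)*y + (n + 6) < 2*n + 3) || ((3*b > 0 && acc + y != -6) || n + acc - 9 >= 4) must hold; in canonical form it is (2*n == b - 6 <==> (1/4)*y < n - 3) || (3*b > 0 && acc + y != -6) || acc + n >= 13.
Before n := 2*y + 2*tot: (4*tot + 4*y == b - 6 <==> 2*tot + (7/4)*y > 3) || (3*b > 0 && acc + y != -6) || acc + 2*tot + 2*y >= 13
Before b := 2*acc + 3: (4*tot + 4*y == 2*acc - 3 <==> 2*tot + (7/4)*y > 3) || (6*acc > -9 && acc + y != -6) || acc + 2*tot + 2*y >= 13
The weakest precondition is (4*tot + 4*y == 2*acc - 3 <==> 2*tot + (7/4)*y > 3) || (6*acc > -9 && acc + y != -6) || acc + 2*tot + 2*y >= 13.
Check whether (4*tot + 4*y == 2*acc - 3 <==> 2*tot + (7/4)*y > 3) || (6*acc > -9 && acc + y != -6) || acc + 2*tot + 2*y >= 9 implies it.
Countermodel: at the initial state acc = -3, tot = 10, y = -4, the precondition holds but the weakest precondition fails.
Answer: invalid


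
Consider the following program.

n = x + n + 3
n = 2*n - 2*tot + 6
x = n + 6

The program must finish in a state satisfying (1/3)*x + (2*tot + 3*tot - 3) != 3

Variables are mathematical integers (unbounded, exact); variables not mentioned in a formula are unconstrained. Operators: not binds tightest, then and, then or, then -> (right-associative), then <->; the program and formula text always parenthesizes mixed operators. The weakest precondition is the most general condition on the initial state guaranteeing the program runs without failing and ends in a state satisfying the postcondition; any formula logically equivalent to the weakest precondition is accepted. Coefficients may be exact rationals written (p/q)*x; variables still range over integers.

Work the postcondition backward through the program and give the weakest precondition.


Working backward. After the program, the postcondition (1/3)*x + (2*tot + 3*tot - 3) != 3 must hold; in canonical form it is 5*tot + (1/3)*x != 6.
Before x := n + 6: (1/3)*n + 5*tot != 4
Before n := 2*n - 2*tot + 6: (2/3)*n + (13/3)*tot != 2
Before n := x + n + 3: (2/3)*n + (13/3)*tot + (2/3)*x != 0
Answer: WP = (2/3)*n + (13/3)*tot + (2/3)*x != 0


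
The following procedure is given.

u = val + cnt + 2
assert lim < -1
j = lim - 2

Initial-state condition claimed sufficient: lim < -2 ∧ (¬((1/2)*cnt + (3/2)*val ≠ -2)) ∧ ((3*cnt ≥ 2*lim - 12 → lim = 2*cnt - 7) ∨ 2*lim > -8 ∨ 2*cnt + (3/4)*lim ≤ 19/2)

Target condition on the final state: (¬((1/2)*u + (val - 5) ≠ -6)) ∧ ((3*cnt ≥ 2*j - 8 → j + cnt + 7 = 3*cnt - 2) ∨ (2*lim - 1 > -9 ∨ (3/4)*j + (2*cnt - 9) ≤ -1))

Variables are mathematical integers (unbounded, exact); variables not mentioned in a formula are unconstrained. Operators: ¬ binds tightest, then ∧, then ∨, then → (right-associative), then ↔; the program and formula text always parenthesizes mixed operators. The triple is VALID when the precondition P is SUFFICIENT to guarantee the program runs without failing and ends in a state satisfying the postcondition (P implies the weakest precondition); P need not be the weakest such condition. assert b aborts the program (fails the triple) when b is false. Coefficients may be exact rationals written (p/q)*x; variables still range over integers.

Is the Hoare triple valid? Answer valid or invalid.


Working backward. After the program, the postcondition (¬((1/2)*u + (val - 5) ≠ -6)) ∧ ((3*cnt ≥ 2*j - 8 → j + cnt + 7 = 3*cnt - 2) ∨ (2*lim - 1 > -9 ∨ (3/4)*j + (2*cnt - 9) ≤ -1)) must hold; in canonical form it is (¬((1/2)*u + val ≠ -1)) ∧ ((3*cnt ≥ 2*j - 8 → j = 2*cnt - 9) ∨ 2*lim > -8 ∨ 2*cnt + (3/4)*j ≤ 8).
Before j := lim - 2: (¬((1/2)*u + val ≠ -1)) ∧ ((3*cnt ≥ 2*lim - 12 → lim = 2*cnt - 7) ∨ 2*lim > -8 ∨ 2*cnt + (3/4)*lim ≤ 19/2)
Before assert lim < -1: lim < -1 ∧ (¬((1/2)*u + val ≠ -1)) ∧ ((3*cnt ≥ 2*lim - 12 → lim = 2*cnt - 7) ∨ 2*lim > -8 ∨ 2*cnt + (3/4)*lim ≤ 19/2)
Before u := val + cnt + 2: lim < -1 ∧ (¬((1/2)*cnt + (3/2)*val ≠ -2)) ∧ ((3*cnt ≥ 2*lim - 12 → lim = 2*cnt - 7) ∨ 2*lim > -8 ∨ 2*cnt + (3/4)*lim ≤ 19/2)
The weakest precondition is lim < -1 ∧ (¬((1/2)*cnt + (3/2)*val ≠ -2)) ∧ ((3*cnt ≥ 2*lim - 12 → lim = 2*cnt - 7) ∨ 2*lim > -8 ∨ 2*cnt + (3/4)*lim ≤ 19/2).
Check whether lim < -2 ∧ (¬((1/2)*cnt + (3/2)*val ≠ -2)) ∧ ((3*cnt ≥ 2*lim - 12 → lim = 2*cnt - 7) ∨ 2*lim > -8 ∨ 2*cnt + (3/4)*lim ≤ 19/2) implies it.
Every state satisfying the precondition satisfies the weakest precondition: the implication holds.
Answer: valid


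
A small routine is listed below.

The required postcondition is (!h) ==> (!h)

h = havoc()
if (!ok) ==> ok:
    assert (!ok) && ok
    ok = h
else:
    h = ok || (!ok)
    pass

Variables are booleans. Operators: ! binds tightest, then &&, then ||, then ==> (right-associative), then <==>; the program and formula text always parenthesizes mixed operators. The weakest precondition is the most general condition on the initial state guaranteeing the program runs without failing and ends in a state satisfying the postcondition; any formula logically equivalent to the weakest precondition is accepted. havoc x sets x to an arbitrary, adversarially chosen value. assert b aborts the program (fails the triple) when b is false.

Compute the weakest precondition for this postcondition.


Working backward. After the program, the postcondition (!h) ==> (!h) must hold; in canonical form it is true.
Then branch requires false; else branch requires true.
Before the if: !((!ok) ==> ok)
Before havoc h: !((!ok) ==> ok)
Answer: WP = !((!ok) ==> ok)


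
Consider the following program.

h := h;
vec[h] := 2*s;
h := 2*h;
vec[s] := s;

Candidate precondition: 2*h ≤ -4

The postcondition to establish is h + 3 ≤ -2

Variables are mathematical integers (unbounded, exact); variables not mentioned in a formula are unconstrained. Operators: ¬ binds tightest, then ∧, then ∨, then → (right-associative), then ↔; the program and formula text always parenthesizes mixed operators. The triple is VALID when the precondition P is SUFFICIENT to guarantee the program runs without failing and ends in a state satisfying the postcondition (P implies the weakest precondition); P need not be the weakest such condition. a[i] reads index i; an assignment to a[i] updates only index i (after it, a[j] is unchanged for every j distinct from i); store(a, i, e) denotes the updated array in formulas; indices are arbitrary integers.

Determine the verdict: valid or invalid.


Working backward. After the program, the postcondition h + 3 ≤ -2 must hold; in canonical form it is h ≤ -5.
Before vec[s] := s: h ≤ -5
Before h := 2*h: 2*h ≤ -5
Before vec[h] := 2*s: 2*h ≤ -5
Before h := h: 2*h ≤ -5
The weakest precondition is 2*h ≤ -5.
Check whether 2*h ≤ -4 implies it.
Countermodel: at the initial state h = -2, the precondition holds but the weakest precondition fails.
Answer: invalid


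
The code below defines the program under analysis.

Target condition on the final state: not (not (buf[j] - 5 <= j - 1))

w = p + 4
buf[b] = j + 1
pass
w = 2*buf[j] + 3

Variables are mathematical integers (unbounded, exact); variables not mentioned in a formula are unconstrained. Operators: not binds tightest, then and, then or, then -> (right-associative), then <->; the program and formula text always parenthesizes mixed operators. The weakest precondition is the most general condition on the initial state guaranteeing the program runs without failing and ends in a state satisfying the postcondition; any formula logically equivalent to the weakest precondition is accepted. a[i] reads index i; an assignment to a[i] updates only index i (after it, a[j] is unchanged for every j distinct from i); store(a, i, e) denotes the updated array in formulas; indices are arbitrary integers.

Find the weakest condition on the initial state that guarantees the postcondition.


Working backward. After the program, the postcondition not (not (buf[j] - 5 <= j - 1)) must hold; in canonical form it is buf[j] <= j + 4.
Before w := 2*buf[j] + 3: buf[j] <= j + 4
Before skip: buf[j] <= j + 4
Before buf[b] := j + 1: store(buf, b, j + 1)[j] <= j + 4
Before w := p + 4: store(buf, b, j + 1)[j] <= j + 4
Answer: WP = store(buf, b, j + 1)[j] <= j + 4


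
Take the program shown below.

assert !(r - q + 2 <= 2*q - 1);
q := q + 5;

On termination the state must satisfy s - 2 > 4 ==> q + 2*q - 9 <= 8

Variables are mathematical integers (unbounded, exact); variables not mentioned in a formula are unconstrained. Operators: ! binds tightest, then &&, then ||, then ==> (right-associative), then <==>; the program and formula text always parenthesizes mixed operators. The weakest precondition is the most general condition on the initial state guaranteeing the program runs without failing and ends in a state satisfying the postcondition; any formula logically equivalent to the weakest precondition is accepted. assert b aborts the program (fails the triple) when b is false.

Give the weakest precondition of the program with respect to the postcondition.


Working backward. After the program, the postcondition s - 2 > 4 ==> q + 2*q - 9 <= 8 must hold; in canonical form it is s > 6 ==> 3*q <= 17.
Before q := q + 5: s > 6 ==> 3*q <= 2
Before assert !(r - q + 2 <= 2*q - 1): (!(r <= 3*q - 3)) && (s > 6 ==> 3*q <= 2)
Answer: WP = (!(r <= 3*q - 3)) && (s > 6 ==> 3*q <= 2)


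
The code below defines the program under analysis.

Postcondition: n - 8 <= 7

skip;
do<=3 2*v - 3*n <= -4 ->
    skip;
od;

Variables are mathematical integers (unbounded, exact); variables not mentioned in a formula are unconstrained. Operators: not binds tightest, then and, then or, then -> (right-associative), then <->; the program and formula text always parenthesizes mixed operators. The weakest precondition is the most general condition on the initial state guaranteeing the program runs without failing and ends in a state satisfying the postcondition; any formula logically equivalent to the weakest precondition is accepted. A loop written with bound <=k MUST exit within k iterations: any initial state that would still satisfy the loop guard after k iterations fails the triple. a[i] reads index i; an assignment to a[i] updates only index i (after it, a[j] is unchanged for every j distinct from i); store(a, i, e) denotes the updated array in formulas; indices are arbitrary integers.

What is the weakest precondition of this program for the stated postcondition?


Working backward. After the program, the postcondition n - 8 <= 7 must hold; in canonical form it is n <= 15.
Before the loop (bound <=3), unroll the exhaustion recursion (WP_0 = exit-now case; WP_j = one more guarded iteration, up to j = 3):
  WP_0: (not (2*v <= 3*n - 4)) and n <= 15
  WP_1: (2*v <= 3*n - 4 -> ((not (2*v <= 3*n - 4)) and n <= 15)) and ((not (2*v <= 3*n - 4)) -> n <= 15)
  WP_2: (2*v <= 3*n - 4 -> ((2*v <= 3*n - 4 -> ((not (2*v <= 3*n - 4)) and n <= 15)) and ((not (2*v <= 3*n - 4)) -> n <= 15))) and ((not (2*v <= 3*n - 4)) -> n <= 15)
  WP_3: (2*v <= 3*n - 4 -> ((2*v <= 3*n - 4 -> ((2*v <= 3*n - 4 -> ((not (2*v <= 3*n - 4)) and n <= 15)) and ((not (2*v <= 3*n - 4)) -> n <= 15))) and ((not (2*v <= 3*n - 4)) -> n <= 15))) and ((not (2*v <= 3*n - 4)) -> n <= 15)
So before the loop: (2*v <= 3*n - 4 -> ((2*v <= 3*n - 4 -> ((2*v <= 3*n - 4 -> ((not (2*v <= 3*n - 4)) and n <= 15)) and ((not (2*v <= 3*n - 4)) -> n <= 15))) and ((not (2*v <= 3*n - 4)) -> n <= 15))) and ((not (2*v <= 3*n - 4)) -> n <= 15)
Before skip: (2*v <= 3*n - 4 -> ((2*v <= 3*n - 4 -> ((2*v <= 3*n - 4 -> ((not (2*v <= 3*n - 4)) and n <= 15)) and ((not (2*v <= 3*n - 4)) -> n <= 15))) and ((not (2*v <= 3*n - 4)) -> n <= 15))) and ((not (2*v <= 3*n - 4)) -> n <= 15)
Answer: WP = (2*v <= 3*n - 4 -> ((2*v <= 3*n - 4 -> ((2*v <= 3*n - 4 -> ((not (2*v <= 3*n - 4)) and n <= 15)) and ((not (2*v <= 3*n - 4)) -> n <= 15))) and ((not (2*v <= 3*n - 4)) -> n <= 15))) and ((not (2*v <= 3*n - 4)) -> n <= 15)


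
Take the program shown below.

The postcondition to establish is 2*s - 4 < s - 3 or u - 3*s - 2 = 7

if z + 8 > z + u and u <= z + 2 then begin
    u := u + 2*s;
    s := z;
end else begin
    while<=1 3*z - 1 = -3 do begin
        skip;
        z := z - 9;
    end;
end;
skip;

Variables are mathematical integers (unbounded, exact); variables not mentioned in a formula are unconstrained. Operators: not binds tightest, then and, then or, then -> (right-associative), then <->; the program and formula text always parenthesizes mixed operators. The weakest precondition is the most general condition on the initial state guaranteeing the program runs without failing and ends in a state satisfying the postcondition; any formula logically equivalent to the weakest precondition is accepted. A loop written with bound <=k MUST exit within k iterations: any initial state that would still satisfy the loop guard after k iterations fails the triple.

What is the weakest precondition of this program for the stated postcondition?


Working backward. After the program, the postcondition 2*s - 4 < s - 3 or u - 3*s - 2 = 7 must hold; in canonical form it is s < 1 or u = 3*s + 9.
Before skip: s < 1 or u = 3*s + 9
Then branch requires z < 1 or 2*s + u = 3*z + 9; else branch requires (3*z = -2 -> ((not (3*z = 25)) and (s < 1 or u = 3*s + 9))) and ((not (3*z = -2)) -> (s < 1 or u = 3*s + 9)).
Before the if: ((u < 8 and u <= z + 2) -> (z < 1 or 2*s + u = 3*z + 9)) and ((not (u < 8 and u <= z + 2)) -> ((3*z = -2 -> ((not (3*z = 25)) and (s < 1 or u = 3*s + 9))) and ((not (3*z = -2)) -> (s < 1 or u = 3*s + 9))))
Answer: WP = ((u < 8 and u <= z + 2) -> (z < 1 or 2*s + u = 3*z + 9)) and ((not (u < 8 and u <= z + 2)) -> ((3*z = -2 -> ((not (3*z = 25)) and (s < 1 or u = 3*s + 9))) and ((not (3*z = -2)) -> (s < 1 or u = 3*s + 9))))


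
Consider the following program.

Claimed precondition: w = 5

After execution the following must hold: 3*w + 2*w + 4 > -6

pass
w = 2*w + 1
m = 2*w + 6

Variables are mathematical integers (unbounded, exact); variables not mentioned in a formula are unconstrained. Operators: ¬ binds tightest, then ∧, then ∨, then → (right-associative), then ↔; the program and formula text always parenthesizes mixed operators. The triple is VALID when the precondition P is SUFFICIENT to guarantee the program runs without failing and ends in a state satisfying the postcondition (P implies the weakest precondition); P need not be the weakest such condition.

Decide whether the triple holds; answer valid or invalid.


Working backward. After the program, the postcondition 3*w + 2*w + 4 > -6 must hold; in canonical form it is 5*w > -10.
Before m := 2*w + 6: 5*w > -10
Before w := 2*w + 1: 10*w > -15
Before skip: 10*w > -15
The weakest precondition is 10*w > -15.
Check whether w = 5 implies it.
Every state satisfying the precondition satisfies the weakest precondition: the implication holds.
Answer: valid


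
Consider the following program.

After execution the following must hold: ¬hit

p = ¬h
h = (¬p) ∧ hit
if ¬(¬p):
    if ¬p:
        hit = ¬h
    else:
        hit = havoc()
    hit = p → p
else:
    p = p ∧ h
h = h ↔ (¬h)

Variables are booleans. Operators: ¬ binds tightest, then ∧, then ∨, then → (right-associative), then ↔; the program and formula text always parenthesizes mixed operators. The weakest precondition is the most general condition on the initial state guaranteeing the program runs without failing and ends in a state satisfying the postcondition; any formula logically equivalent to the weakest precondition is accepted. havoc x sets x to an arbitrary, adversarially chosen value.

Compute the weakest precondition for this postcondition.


Working backward. After the program, ¬hit must hold.
Before h := h ↔ (¬h): ¬hit
Then branch requires false; else branch requires ¬hit.
Before the if: (¬p) ∧ ((¬p) → (¬hit))
Before h := (¬p) ∧ hit: (¬p) ∧ ((¬p) → (¬hit))
Before p := ¬h: h ∧ (h → (¬hit))
Answer: WP = h ∧ (h → (¬hit))


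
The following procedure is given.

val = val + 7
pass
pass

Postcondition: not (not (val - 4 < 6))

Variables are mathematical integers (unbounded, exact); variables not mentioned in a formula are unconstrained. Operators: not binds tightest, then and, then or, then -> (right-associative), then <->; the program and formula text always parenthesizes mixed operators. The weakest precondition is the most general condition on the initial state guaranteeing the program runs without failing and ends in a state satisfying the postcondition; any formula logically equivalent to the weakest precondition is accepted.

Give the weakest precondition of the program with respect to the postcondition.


Working backward. After the program, the postcondition not (not (val - 4 < 6)) must hold; in canonical form it is val < 10.
Before skip: val < 10
Before skip: val < 10
Before val := val + 7: val < 3
Answer: WP = val < 3


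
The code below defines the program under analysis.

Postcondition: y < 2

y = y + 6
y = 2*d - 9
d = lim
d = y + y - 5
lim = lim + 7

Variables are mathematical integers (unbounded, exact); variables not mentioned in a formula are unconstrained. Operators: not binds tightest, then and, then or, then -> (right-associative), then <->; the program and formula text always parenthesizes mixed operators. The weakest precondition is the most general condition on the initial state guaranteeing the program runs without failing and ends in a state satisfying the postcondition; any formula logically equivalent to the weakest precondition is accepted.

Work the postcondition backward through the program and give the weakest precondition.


Working backward. After the program, y < 2 must hold.
Before lim := lim + 7: y < 2
Before d := y + y - 5: y < 2
Before d := lim: y < 2
Before y := 2*d - 9: 2*d < 11
Before y := y + 6: 2*d < 11
Answer: WP = 2*d < 11


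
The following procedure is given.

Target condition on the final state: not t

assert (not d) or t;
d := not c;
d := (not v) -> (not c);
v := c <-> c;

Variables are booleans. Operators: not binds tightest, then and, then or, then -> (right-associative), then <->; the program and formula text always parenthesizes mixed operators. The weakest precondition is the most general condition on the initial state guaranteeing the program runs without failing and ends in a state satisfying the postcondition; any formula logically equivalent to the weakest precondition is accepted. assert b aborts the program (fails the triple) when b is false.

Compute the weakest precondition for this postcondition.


Working backward. After the program, not t must hold.
Before v := c <-> c: not t
Before d := (not v) -> (not c): not t
Before d := not c: not t
Before assert (not d) or t: ((not d) or t) and (not t)
Answer: WP = ((not d) or t) and (not t)


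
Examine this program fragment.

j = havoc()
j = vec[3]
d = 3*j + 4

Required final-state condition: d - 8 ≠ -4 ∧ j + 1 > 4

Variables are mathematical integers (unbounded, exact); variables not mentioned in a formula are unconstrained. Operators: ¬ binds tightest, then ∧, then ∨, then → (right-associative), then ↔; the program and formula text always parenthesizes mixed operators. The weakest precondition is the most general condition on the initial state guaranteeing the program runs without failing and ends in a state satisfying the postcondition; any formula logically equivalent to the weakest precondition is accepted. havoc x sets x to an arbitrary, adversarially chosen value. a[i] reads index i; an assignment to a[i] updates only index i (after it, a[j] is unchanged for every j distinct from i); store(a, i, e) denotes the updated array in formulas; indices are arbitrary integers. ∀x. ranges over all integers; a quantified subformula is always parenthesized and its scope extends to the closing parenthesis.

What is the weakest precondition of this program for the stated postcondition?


Working backward. After the program, the postcondition d - 8 ≠ -4 ∧ j + 1 > 4 must hold; in canonical form it is d ≠ 4 ∧ j > 3.
Before d := 3*j + 4: 3*j ≠ 0 ∧ j > 3
Before j := vec[3]: 3*vec[3] ≠ 0 ∧ vec[3] > 3
Before havoc j: 3*vec[3] ≠ 0 ∧ vec[3] > 3
Answer: WP = 3*vec[3] ≠ 0 ∧ vec[3] > 3


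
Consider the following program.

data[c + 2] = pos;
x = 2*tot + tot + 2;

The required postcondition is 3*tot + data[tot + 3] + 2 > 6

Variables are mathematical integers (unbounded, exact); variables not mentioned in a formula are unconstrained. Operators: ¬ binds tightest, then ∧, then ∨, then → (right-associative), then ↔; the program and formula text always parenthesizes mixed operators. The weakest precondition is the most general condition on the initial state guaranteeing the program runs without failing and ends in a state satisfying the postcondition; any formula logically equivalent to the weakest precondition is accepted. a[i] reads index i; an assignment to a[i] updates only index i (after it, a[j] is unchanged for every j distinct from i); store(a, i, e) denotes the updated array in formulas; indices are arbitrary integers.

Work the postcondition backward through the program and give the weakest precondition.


Working backward. After the program, the postcondition 3*tot + data[tot + 3] + 2 > 6 must hold; in canonical form it is data[tot + 3] + 3*tot > 4.
Before x := 2*tot + tot + 2: data[tot + 3] + 3*tot > 4
Before data[c + 2] := pos: store(data, c + 2, pos)[tot + 3] + 3*tot > 4
Answer: WP = store(data, c + 2, pos)[tot + 3] + 3*tot > 4


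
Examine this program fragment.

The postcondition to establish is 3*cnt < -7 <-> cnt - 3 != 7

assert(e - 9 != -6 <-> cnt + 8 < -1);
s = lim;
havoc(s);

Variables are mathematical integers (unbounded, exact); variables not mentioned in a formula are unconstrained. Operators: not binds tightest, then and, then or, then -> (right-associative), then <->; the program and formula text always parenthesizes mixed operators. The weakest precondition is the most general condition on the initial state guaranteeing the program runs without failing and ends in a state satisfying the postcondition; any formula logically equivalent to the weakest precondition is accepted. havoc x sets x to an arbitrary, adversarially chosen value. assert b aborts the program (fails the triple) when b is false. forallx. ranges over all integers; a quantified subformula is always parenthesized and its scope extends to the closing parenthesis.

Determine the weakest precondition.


Working backward. After the program, the postcondition 3*cnt < -7 <-> cnt - 3 != 7 must hold; in canonical form it is 3*cnt < -7 <-> cnt != 10.
Before havoc s: 3*cnt < -7 <-> cnt != 10
Before s := lim: 3*cnt < -7 <-> cnt != 10
Before assert e - 9 != -6 <-> cnt + 8 < -1: (e != 3 <-> cnt < -9) and (3*cnt < -7 <-> cnt != 10)
Answer: WP = (e != 3 <-> cnt < -9) and (3*cnt < -7 <-> cnt != 10)


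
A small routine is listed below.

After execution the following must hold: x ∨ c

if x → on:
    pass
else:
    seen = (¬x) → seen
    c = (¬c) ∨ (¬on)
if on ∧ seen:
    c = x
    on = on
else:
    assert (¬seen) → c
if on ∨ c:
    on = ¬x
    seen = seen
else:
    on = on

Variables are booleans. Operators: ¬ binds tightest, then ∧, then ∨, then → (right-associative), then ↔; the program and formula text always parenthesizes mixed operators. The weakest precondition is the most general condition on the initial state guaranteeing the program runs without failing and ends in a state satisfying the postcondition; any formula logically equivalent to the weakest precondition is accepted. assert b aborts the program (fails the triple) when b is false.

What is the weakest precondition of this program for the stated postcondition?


Working backward. After the program, x ∨ c must hold.
Then branch requires x ∨ c; else branch requires x ∨ c.
Before the if: ((on ∨ c) → (x ∨ c)) ∧ ((¬(on ∨ c)) → (x ∨ c))
Then branch requires ((on ∨ x) → x) ∧ ((¬(on ∨ x)) → x); else branch requires ((¬seen) → c) ∧ ((on ∨ c) → (x ∨ c)) ∧ ((¬(on ∨ c)) → (x ∨ c)).
Before the if: ((on ∧ seen) → (((on ∨ x) → x) ∧ ((¬(on ∨ x)) → x))) ∧ ((¬(on ∧ seen)) → (((¬seen) → c) ∧ ((on ∨ c) → (x ∨ c)) ∧ ((¬(on ∨ c)) → (x ∨ c))))
Then branch requires ((on ∧ seen) → (((on ∨ x) → x) ∧ ((¬(on ∨ x)) → x))) ∧ ((¬(on ∧ seen)) → (((¬seen) → c) ∧ ((on ∨ c) → (x ∨ c)) ∧ ((¬(on ∨ c)) → (x ∨ c)))); else branch requires ((on ∧ ((¬x) → seen)) → (((on ∨ x) → x) ∧ ((¬(on ∨ x)) → x))) ∧ ((¬(on ∧ ((¬x) → seen))) → (((¬((¬x) → seen)) → ((¬c) ∨ (¬on))) ∧ (x ∨ (¬c) ∨ (¬on)))).
Before the if: ((x → on) → (((on ∧ seen) → (((on ∨ x) → x) ∧ ((¬(on ∨ x)) → x))) ∧ ((¬(on ∧ seen)) → (((¬seen) → c) ∧ ((on ∨ c) → (x ∨ c)) ∧ ((¬(on ∨ c)) → (x ∨ c)))))) ∧ ((¬(x → on)) → (((on ∧ ((¬x) → seen)) → (((on ∨ x) → x) ∧ ((¬(on ∨ x)) → x))) ∧ ((¬(on ∧ ((¬x) → seen))) → (((¬((¬x) → seen)) → ((¬c) ∨ (¬on))) ∧ (x ∨ (¬c) ∨ (¬on))))))
Answer: WP = ((x → on) → (((on ∧ seen) → (((on ∨ x) → x) ∧ ((¬(on ∨ x)) → x))) ∧ ((¬(on ∧ seen)) → (((¬seen) → c) ∧ ((on ∨ c) → (x ∨ c)) ∧ ((¬(on ∨ c)) → (x ∨ c)))))) ∧ ((¬(x → on)) → (((on ∧ ((¬x) → seen)) → (((on ∨ x) → x) ∧ ((¬(on ∨ x)) → x))) ∧ ((¬(on ∧ ((¬x) → seen))) → (((¬((¬x) → seen)) → ((¬c) ∨ (¬on))) ∧ (x ∨ (¬c) ∨ (¬on))))))


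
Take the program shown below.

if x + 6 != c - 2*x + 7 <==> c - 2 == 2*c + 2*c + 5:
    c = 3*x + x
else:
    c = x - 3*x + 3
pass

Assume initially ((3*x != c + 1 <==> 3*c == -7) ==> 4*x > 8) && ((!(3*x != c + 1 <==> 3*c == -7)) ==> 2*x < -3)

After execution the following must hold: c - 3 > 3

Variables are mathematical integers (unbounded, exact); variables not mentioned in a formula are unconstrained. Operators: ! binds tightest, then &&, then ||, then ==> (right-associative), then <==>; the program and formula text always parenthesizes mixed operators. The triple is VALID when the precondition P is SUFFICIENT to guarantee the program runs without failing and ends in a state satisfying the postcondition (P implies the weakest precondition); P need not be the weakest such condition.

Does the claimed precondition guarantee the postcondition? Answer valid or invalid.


Working backward. After the program, the postcondition c - 3 > 3 must hold; in canonical form it is c > 6.
Before skip: c > 6
Then branch requires 4*x > 6; else branch requires 2*x < -3.
Before the if: ((3*x != c + 1 <==> 3*c == -7) ==> 4*x > 6) && ((!(3*x != c + 1 <==> 3*c == -7)) ==> 2*x < -3)
The weakest precondition is ((3*x != c + 1 <==> 3*c == -7) ==> 4*x > 6) && ((!(3*x != c + 1 <==> 3*c == -7)) ==> 2*x < -3).
Check whether ((3*x != c + 1 <==> 3*c == -7) ==> 4*x > 8) && ((!(3*x != c + 1 <==> 3*c == -7)) ==> 2*x < -3) implies it.
Every state satisfying the precondition satisfies the weakest precondition: the implication holds.
Answer: valid


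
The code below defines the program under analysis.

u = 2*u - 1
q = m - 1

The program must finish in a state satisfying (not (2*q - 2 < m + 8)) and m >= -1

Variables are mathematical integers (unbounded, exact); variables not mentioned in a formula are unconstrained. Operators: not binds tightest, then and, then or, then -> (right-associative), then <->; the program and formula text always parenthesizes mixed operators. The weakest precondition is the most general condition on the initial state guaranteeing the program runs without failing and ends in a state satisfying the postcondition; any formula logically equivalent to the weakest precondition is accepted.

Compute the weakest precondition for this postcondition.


Working backward. After the program, the postcondition (not (2*q - 2 < m + 8)) and m >= -1 must hold; in canonical form it is (not (2*q < m + 10)) and m >= -1.
Before q := m - 1: (not (m < 12)) and m >= -1
Before u := 2*u - 1: (not (m < 12)) and m >= -1
Answer: WP = (not (m < 12)) and m >= -1


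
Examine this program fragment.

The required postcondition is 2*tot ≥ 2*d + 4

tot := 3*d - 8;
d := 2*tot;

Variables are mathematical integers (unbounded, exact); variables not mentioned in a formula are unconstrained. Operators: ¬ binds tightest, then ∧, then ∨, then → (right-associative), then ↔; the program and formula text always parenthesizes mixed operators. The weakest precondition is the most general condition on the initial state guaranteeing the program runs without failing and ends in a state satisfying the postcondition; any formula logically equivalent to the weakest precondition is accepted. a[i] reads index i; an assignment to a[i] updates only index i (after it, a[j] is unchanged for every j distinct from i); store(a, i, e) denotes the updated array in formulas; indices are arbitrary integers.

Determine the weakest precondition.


Working backward. After the program, 2*tot ≥ 2*d + 4 must hold.
Before d := 2*tot: 2*tot ≤ -4
Before tot := 3*d - 8: 6*d ≤ 12
Answer: WP = 6*d ≤ 12


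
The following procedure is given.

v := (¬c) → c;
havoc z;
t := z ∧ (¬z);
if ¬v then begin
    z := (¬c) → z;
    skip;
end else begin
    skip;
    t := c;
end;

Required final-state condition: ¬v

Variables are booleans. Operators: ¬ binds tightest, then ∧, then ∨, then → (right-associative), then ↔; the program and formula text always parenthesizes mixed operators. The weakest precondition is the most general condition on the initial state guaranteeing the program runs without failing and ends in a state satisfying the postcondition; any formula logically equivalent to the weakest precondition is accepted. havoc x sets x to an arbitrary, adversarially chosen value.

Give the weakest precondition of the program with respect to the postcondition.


Working backward. After the program, ¬v must hold.
Then branch requires ¬v; else branch requires ¬v.
Before the if: v → (¬v)
Before t := z ∧ (¬z): v → (¬v)
Before havoc z: v → (¬v)
Before v := (¬c) → c: ((¬c) → c) → (¬((¬c) → c))
Answer: WP = ((¬c) → c) → (¬((¬c) → c))


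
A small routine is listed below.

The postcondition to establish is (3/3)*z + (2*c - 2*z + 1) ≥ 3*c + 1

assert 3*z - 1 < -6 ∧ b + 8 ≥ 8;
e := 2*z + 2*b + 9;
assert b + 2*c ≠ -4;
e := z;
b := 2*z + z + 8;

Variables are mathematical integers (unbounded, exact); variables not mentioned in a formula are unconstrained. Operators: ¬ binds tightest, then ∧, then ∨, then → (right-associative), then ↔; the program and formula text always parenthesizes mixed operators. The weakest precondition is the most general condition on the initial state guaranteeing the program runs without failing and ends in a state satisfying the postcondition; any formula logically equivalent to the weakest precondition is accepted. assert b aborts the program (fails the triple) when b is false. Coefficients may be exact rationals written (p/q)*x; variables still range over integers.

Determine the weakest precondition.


Working backward. After the program, the postcondition (3/3)*z + (2*c - 2*z + 1) ≥ 3*c + 1 must hold; in canonical form it is c + z ≤ 0.
Before b := 2*z + z + 8: c + z ≤ 0
Before e := z: c + z ≤ 0
Before assert b + 2*c ≠ -4: b + 2*c ≠ -4 ∧ c + z ≤ 0
Before e := 2*z + 2*b + 9: b + 2*c ≠ -4 ∧ c + z ≤ 0
Before assert 3*z - 1 < -6 ∧ b + 8 ≥ 8: 3*z < -5 ∧ b ≥ 0 ∧ b + 2*c ≠ -4 ∧ c + z ≤ 0
Answer: WP = 3*z < -5 ∧ b ≥ 0 ∧ b + 2*c ≠ -4 ∧ c + z ≤ 0


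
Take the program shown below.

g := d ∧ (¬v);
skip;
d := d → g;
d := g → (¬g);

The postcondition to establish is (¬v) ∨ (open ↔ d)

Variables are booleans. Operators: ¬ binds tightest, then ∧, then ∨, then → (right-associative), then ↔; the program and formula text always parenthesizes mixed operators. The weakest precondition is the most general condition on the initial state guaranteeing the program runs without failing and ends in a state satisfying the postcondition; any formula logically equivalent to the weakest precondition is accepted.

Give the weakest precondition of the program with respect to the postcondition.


Working backward. After the program, (¬v) ∨ (open ↔ d) must hold.
Before d := g → (¬g): (¬v) ∨ (open ↔ (g → (¬g)))
Before d := d → g: (¬v) ∨ (open ↔ (g → (¬g)))
Before skip: (¬v) ∨ (open ↔ (g → (¬g)))
Before g := d ∧ (¬v): (¬v) ∨ (open ↔ ((d ∧ (¬v)) → (¬(d ∧ (¬v)))))
Answer: WP = (¬v) ∨ (open ↔ ((d ∧ (¬v)) → (¬(d ∧ (¬v)))))


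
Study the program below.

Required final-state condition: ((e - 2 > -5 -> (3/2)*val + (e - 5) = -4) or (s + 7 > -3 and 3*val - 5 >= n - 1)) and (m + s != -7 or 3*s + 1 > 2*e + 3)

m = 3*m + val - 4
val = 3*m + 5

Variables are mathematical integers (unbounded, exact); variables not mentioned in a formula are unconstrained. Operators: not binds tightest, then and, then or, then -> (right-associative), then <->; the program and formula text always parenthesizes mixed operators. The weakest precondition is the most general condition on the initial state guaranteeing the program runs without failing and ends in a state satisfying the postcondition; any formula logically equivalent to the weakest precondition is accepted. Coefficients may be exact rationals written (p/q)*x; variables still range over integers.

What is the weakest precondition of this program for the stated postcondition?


Working backward. After the program, the postcondition ((e - 2 > -5 -> (3/2)*val + (e - 5) = -4) or (s + 7 > -3 and 3*val - 5 >= n - 1)) and (m + s != -7 or 3*s + 1 > 2*e + 3) must hold; in canonical form it is ((e > -3 -> e + (3/2)*val = 1) or (s > -10 and 3*val >= n + 4)) and (m + s != -7 or 3*s > 2*e + 2).
Before val := 3*m + 5: ((e > -3 -> e + (9/2)*m = -13/2) or (s > -10 and 9*m >= n - 11)) and (m + s != -7 or 3*s > 2*e + 2)
Before m := 3*m + val - 4: ((e > -3 -> e + (27/2)*m + (9/2)*val = 23/2) or (s > -10 and 27*m + 9*val >= n + 25)) and (3*m + s + val != -3 or 3*s > 2*e + 2)
Answer: WP = ((e > -3 -> e + (27/2)*m + (9/2)*val = 23/2) or (s > -10 and 27*m + 9*val >= n + 25)) and (3*m + s + val != -3 or 3*s > 2*e + 2)


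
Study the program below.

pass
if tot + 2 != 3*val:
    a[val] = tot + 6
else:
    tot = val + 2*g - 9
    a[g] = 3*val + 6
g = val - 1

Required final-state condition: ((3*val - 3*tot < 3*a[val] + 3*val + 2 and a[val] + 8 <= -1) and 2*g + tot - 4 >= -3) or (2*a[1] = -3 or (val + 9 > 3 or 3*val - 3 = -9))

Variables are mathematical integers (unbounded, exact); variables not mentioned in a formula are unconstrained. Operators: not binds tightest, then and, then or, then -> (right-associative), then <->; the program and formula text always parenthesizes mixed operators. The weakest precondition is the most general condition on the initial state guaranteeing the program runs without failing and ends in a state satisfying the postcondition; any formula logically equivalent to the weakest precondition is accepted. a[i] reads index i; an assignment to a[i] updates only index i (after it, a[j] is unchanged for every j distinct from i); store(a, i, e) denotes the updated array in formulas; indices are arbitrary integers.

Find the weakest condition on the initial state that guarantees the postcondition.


Working backward. After the program, the postcondition ((3*val - 3*tot < 3*a[val] + 3*val + 2 and a[val] + 8 <= -1) and 2*g + tot - 4 >= -3) or (2*a[1] = -3 or (val + 9 > 3 or 3*val - 3 = -9)) must hold; in canonical form it is (3*a[val] + 3*tot > -2 and a[val] <= -9 and 2*g + tot >= 1) or 2*a[1] = -3 or val > -6 or 3*val = -6.
Before g := val - 1: (3*a[val] + 3*tot > -2 and a[val] <= -9 and tot + 2*val >= 3) or 2*a[1] = -3 or val > -6 or 3*val = -6
Then branch requires (3*store(a, val, tot + 6)[val] + 3*tot > -2 and store(a, val, tot + 6)[val] <= -9 and tot + 2*val >= 3) or 2*store(a, val, tot + 6)[1] = -3 or val > -6 or 3*val = -6; else branch requires (3*store(a, g, 3*val + 6)[val] + 6*g + 3*val > 25 and store(a, g, 3*val + 6)[val] <= -9 and 2*g + 3*val >= 12) or 2*store(a, g, 3*val + 6)[1] = -3 or val > -6 or 3*val = -6.
Before the if: (tot != 3*val - 2 -> ((3*store(a, val, tot + 6)[val] + 3*tot > -2 and store(a, val, tot + 6)[val] <= -9 and tot + 2*val >= 3) or 2*store(a, val, tot + 6)[1] = -3 or val > -6 or 3*val = -6)) and ((not (tot != 3*val - 2)) -> ((3*store(a, g, 3*val + 6)[val] + 6*g + 3*val > 25 and store(a, g, 3*val + 6)[val] <= -9 and 2*g + 3*val >= 12) or 2*store(a, g, 3*val + 6)[1] = -3 or val > -6 or 3*val = -6))
Before skip: (tot != 3*val - 2 -> ((3*store(a, val, tot + 6)[val] + 3*tot > -2 and store(a, val, tot + 6)[val] <= -9 and tot + 2*val >= 3) or 2*store(a, val, tot + 6)[1] = -3 or val > -6 or 3*val = -6)) and ((not (tot != 3*val - 2)) -> ((3*store(a, g, 3*val + 6)[val] + 6*g + 3*val > 25 and store(a, g, 3*val + 6)[val] <= -9 and 2*g + 3*val >= 12) or 2*store(a, g, 3*val + 6)[1] = -3 or val > -6 or 3*val = -6))
Answer: WP = (tot != 3*val - 2 -> ((3*store(a, val, tot + 6)[val] + 3*tot > -2 and store(a, val, tot + 6)[val] <= -9 and tot + 2*val >= 3) or 2*store(a, val, tot + 6)[1] = -3 or val > -6 or 3*val = -6)) and ((not (tot != 3*val - 2)) -> ((3*store(a, g, 3*val + 6)[val] + 6*g + 3*val > 25 and store(a, g, 3*val + 6)[val] <= -9 and 2*g + 3*val >= 12) or 2*store(a, g, 3*val + 6)[1] = -3 or val > -6 or 3*val = -6))


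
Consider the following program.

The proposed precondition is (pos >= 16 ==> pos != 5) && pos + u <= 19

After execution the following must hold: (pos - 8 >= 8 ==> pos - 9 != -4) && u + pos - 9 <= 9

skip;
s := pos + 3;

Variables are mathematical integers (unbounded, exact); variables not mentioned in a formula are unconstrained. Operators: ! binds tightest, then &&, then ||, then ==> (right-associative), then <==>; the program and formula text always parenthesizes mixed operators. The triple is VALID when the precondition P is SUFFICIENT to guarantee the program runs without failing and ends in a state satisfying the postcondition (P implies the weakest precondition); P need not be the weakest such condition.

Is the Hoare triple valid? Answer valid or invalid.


Working backward. After the program, the postcondition (pos - 8 >= 8 ==> pos - 9 != -4) && u + pos - 9 <= 9 must hold; in canonical form it is (pos >= 16 ==> pos != 5) && pos + u <= 18.
Before s := pos + 3: (pos >= 16 ==> pos != 5) && pos + u <= 18
Before skip: (pos >= 16 ==> pos != 5) && pos + u <= 18
The weakest precondition is (pos >= 16 ==> pos != 5) && pos + u <= 18.
Check whether (pos >= 16 ==> pos != 5) && pos + u <= 19 implies it.
Countermodel: at the initial state pos = 19, u = 0, the precondition holds but the weakest precondition fails.
Answer: invalid


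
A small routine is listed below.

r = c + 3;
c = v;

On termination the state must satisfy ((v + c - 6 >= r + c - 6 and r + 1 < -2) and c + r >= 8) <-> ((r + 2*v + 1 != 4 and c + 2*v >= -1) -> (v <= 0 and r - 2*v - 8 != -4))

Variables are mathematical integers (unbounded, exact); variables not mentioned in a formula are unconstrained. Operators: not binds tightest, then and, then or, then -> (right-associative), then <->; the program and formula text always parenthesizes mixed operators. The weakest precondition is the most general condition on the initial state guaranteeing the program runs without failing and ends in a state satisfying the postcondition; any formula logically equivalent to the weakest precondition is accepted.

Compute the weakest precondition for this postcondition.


Working backward. After the program, the postcondition ((v + c - 6 >= r + c - 6 and r + 1 < -2) and c + r >= 8) <-> ((r + 2*v + 1 != 4 and c + 2*v >= -1) -> (v <= 0 and r - 2*v - 8 != -4)) must hold; in canonical form it is (v >= r and r < -3 and c + r >= 8) <-> ((r + 2*v != 3 and c + 2*v >= -1) -> (v <= 0 and r != 2*v + 4)).
Before c := v: (v >= r and r < -3 and r + v >= 8) <-> ((r + 2*v != 3 and 3*v >= -1) -> (v <= 0 and r != 2*v + 4))
Before r := c + 3: (v >= c + 3 and c < -6 and c + v >= 5) <-> ((c + 2*v != 0 and 3*v >= -1) -> (v <= 0 and c != 2*v + 1))
Answer: WP = (v >= c + 3 and c < -6 and c + v >= 5) <-> ((c + 2*v != 0 and 3*v >= -1) -> (v <= 0 and c != 2*v + 1))
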